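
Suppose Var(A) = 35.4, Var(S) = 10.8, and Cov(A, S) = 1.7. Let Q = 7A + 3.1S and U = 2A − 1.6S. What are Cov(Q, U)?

By bilinearity, Cov(Q, U) = ac·Var(A) + bd·Var(S) + (ad+bc)·Cov(A, S), with a=7, b=3.1, c=2, d=-1.6.
ac·Var(A) = 7·2·35.4 = 495.6
bd·Var(S) = 3.1·(-1.6)·10.8 = -53.568
(ad+bc)·Cov(A, S) = (-5)·1.7 = -8.5
Cov(Q, U) = 495.6 + (-53.568) + (-8.5) = 433.532.

Cov(Q, U) = 433.532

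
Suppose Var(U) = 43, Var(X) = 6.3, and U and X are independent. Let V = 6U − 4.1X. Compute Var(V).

Var(V) = a²·Var(U) + b²·Var(X) + 2ab·Cov[U, X] with a = 6, b = -4.1.
Independence gives Cov[U, X] = 0.
= 6²·43 + (-4.1)²·6.3 + 2·6·(-4.1)·0
= 1548 + 105.903 + 0 = 1653.903.

Var(V) = 1653.903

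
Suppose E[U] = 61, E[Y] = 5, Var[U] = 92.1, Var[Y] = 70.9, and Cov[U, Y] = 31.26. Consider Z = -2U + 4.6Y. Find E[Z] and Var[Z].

E[Z] = -99, Var[Z] = 1293.46

E[Z] = (-2)·E[U] + 4.6·E[Y] = (-2)·61 + 4.6·5 = -99.
Var[Z] = a²·Var[U] + b²·Var[Y] + 2ab·Cov[U, Y] with a = -2, b = 4.6.
= (-2)²·92.1 + 4.6²·70.9 + 2·(-2)·4.6·31.26
= 368.4 + 1500.244 + (-575.184) = 1293.46.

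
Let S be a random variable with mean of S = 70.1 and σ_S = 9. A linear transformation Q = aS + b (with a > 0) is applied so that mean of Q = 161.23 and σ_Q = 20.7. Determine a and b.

σ_Q = a·σ_S (a > 0), so a = 20.7/9 = 2.3.
mean of Q = a·mean of S + b, so b = 161.23 − 2.3·70.1 = 0.

a = 2.3, b = 0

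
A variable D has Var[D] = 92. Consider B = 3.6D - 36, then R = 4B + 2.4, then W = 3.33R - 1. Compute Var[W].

Var[W] = 211544.275968

Var[B] = 3.6²·92 = 1192.32.
Var[R] = 4²·1192.32 = 19077.12.
Var[W] = 3.33²·19077.12 = 211544.275968.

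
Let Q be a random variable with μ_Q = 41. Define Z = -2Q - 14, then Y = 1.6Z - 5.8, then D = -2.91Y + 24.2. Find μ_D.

μ_Z = (-2)·41 + (-14) = -96.
μ_Y = 1.6·(-96) + (-5.8) = -159.4.
μ_D = (-2.91)·(-159.4) + 24.2 = 488.054.

μ_D = 488.054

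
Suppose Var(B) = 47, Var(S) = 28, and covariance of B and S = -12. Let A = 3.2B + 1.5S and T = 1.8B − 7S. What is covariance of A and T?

By bilinearity, covariance of A and T = ac·Var(B) + bd·Var(S) + (ad+bc)·covariance of B and S, with a=3.2, b=1.5, c=1.8, d=-7.
ac·Var(B) = 3.2·1.8·47 = 270.72
bd·Var(S) = 1.5·(-7)·28 = -294
(ad+bc)·covariance of B and S = (-19.7)·(-12) = 236.4
covariance of A and T = 270.72 + (-294) + 236.4 = 213.12.

covariance of A and T = 213.12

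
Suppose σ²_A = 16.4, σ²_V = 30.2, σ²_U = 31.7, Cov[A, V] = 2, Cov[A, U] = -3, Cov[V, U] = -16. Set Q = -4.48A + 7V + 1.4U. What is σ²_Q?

σ²_Q = a²·σ²_A + b²·σ²_V + c²·σ²_U + 2ab·Cov[A, V] + 2ac·Cov[A, U] + 2bc·Cov[V, U], with a = -4.48, b = 7, c = 1.4.
= 329.15456 + 1479.8 + 62.132 + (-125.44) + 37.632 + (-313.6)
= 1469.67856.

σ²_Q = 1469.67856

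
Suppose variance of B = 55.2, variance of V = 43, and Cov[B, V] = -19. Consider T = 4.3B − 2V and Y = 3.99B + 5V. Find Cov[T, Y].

By bilinearity, Cov[T, Y] = ac·variance of B + bd·variance of V + (ad+bc)·Cov[B, V], with a=4.3, b=-2, c=3.99, d=5.
ac·variance of B = 4.3·3.99·55.2 = 947.0664
bd·variance of V = (-2)·5·43 = -430
(ad+bc)·Cov[B, V] = (13.52)·(-19) = -256.88
Cov[T, Y] = 947.0664 + (-430) + (-256.88) = 260.1864.

Cov[T, Y] = 260.1864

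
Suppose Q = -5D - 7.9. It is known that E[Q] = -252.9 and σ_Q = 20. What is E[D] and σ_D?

E[D] = 49, σ_D = 4

From Q = -5D - 7.9: E[Q] = a·E[D] + b, so E[D] = (E[Q] − b)/a = (-252.9 − (-7.9))/(-5) = 49.
σ_Q = |a|·σ_D, so σ_D = 20/|-5| = 4.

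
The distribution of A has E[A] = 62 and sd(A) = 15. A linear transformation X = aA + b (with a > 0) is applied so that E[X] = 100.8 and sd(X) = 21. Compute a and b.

a = 1.4, b = 14

sd(X) = a·sd(A) (a > 0), so a = 21/15 = 1.4.
E[X] = a·E[A] + b, so b = 100.8 − 1.4·62 = 14.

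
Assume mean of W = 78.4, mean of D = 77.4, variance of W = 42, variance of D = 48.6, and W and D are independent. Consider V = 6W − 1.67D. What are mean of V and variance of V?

mean of V = 6·mean of W + (-1.67)·mean of D = 6·78.4 + (-1.67)·77.4 = 341.142.
variance of V = a²·variance of W + b²·variance of D + 2ab·covariance of W and D with a = 6, b = -1.67.
Independence gives covariance of W and D = 0.
= 6²·42 + (-1.67)²·48.6 + 2·6·(-1.67)·0
= 1512 + 135.54054 + 0 = 1647.54054.

mean of V = 341.142, variance of V = 1647.54054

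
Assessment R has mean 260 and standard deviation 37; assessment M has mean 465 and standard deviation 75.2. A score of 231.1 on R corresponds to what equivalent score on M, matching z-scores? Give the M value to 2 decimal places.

z = (231.1 − 260)/37 ≈ -0.7811.
M = 465 + z·75.2 = 465 + (231.1 − 260)·75.2/37 ≈ 406.26.

M = 406.26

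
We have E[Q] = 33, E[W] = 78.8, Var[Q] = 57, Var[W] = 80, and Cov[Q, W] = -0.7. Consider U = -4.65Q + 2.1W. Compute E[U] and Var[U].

E[U] = 12.03, Var[U] = 1598.9535

E[U] = (-4.65)·E[Q] + 2.1·E[W] = (-4.65)·33 + 2.1·78.8 = 12.03.
Var[U] = a²·Var[Q] + b²·Var[W] + 2ab·Cov[Q, W] with a = -4.65, b = 2.1.
= (-4.65)²·57 + 2.1²·80 + 2·(-4.65)·2.1·(-0.7)
= 1232.4825 + 352.8 + 13.671 = 1598.9535.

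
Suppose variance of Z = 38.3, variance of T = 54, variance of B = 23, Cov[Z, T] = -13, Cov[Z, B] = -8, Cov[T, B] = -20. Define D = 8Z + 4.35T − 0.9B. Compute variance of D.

variance of D = a²·variance of Z + b²·variance of T + c²·variance of B + 2ab·Cov[Z, T] + 2ac·Cov[Z, B] + 2bc·Cov[T, B], with a = 8, b = 4.35, c = -0.9.
= 2451.2 + 1021.815 + 18.63 + (-904.8) + 115.2 + 156.6
= 2858.645.

variance of D = 2858.645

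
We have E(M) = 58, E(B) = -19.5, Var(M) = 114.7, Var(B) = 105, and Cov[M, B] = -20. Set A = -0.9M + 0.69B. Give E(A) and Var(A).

E(A) = (-0.9)·E(M) + 0.69·E(B) = (-0.9)·58 + 0.69·(-19.5) = -65.655.
Var(A) = a²·Var(M) + b²·Var(B) + 2ab·Cov[M, B] with a = -0.9, b = 0.69.
= (-0.9)²·114.7 + 0.69²·105 + 2·(-0.9)·0.69·(-20)
= 92.907 + 49.9905 + 24.84 = 167.7375.

E(A) = -65.655, Var(A) = 167.7375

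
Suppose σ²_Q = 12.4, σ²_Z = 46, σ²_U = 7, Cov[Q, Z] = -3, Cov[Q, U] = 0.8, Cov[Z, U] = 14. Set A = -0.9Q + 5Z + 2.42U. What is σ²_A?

σ²_A = a²·σ²_Q + b²·σ²_Z + c²·σ²_U + 2ab·Cov[Q, Z] + 2ac·Cov[Q, U] + 2bc·Cov[Z, U], with a = -0.9, b = 5, c = 2.42.
= 10.044 + 1150 + 40.9948 + 27 + (-3.4848) + 338.8
= 1563.354.

σ²_A = 1563.354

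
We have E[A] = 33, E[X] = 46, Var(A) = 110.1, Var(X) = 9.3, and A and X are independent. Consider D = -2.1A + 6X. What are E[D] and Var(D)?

E[D] = (-2.1)·E[A] + 6·E[X] = (-2.1)·33 + 6·46 = 206.7.
Var(D) = a²·Var(A) + b²·Var(X) + 2ab·covariance of A and X with a = -2.1, b = 6.
Independence gives covariance of A and X = 0.
= (-2.1)²·110.1 + 6²·9.3 + 2·(-2.1)·6·0
= 485.541 + 334.8 + 0 = 820.341.

E[D] = 206.7, Var(D) = 820.341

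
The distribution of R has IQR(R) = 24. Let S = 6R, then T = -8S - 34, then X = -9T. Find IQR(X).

IQR(S) = |6|·24 = 144.
IQR(T) = |-8|·144 = 1152.
IQR(X) = |-9|·1152 = 10368.

IQR(X) = 10368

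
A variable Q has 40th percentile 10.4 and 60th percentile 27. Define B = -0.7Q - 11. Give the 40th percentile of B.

40th percentile of B = -29.9

Since a = -0.7 < 0 the transformation is decreasing, reversing order: the 40th percentile of B corresponds to the 60th percentile of Q.
So P_{40}(B) = a·P_{60}(Q) + b = (-0.7)·27 + (-11) = -29.9.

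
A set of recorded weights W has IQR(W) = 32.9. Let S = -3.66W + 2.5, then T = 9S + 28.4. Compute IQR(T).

IQR(S) = |-3.66|·32.9 = 120.414.
IQR(T) = |9|·120.414 = 1083.726.

IQR(T) = 1083.726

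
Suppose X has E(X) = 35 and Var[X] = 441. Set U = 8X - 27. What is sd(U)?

U = 8X - 27 is linear with a = 8, b = -27.
sd(X) = √441 = 21.
sd(U) = |a|·sd(X) = |8|·21 = 168.

sd(U) = 168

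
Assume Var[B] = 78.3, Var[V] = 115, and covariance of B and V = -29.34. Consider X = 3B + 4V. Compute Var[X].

Var[X] = 1840.54

Var[X] = a²·Var[B] + b²·Var[V] + 2ab·covariance of B and V with a = 3, b = 4.
= 3²·78.3 + 4²·115 + 2·3·4·(-29.34)
= 704.7 + 1840 + (-704.16) = 1840.54.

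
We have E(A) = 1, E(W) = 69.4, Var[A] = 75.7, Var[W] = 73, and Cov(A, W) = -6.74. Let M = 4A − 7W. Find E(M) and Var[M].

E(M) = 4·E(A) + (-7)·E(W) = 4·1 + (-7)·69.4 = -481.8.
Var[M] = a²·Var[A] + b²·Var[W] + 2ab·Cov(A, W) with a = 4, b = -7.
= 4²·75.7 + (-7)²·73 + 2·4·(-7)·(-6.74)
= 1211.2 + 3577 + 377.44 = 5165.64.

E(M) = -481.8, Var[M] = 5165.64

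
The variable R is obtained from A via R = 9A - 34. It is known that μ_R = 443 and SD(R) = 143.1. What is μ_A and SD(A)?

μ_A = 53, SD(A) = 15.9

From R = 9A - 34: μ_R = a·μ_A + b, so μ_A = (μ_R − b)/a = (443 − (-34))/9 = 53.
SD(R) = |a|·SD(A), so SD(A) = 143.1/|9| = 15.9.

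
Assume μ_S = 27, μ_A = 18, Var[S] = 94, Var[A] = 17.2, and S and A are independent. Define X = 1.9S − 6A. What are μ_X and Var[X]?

μ_X = -56.7, Var[X] = 958.54

μ_X = 1.9·μ_S + (-6)·μ_A = 1.9·27 + (-6)·18 = -56.7.
Var[X] = a²·Var[S] + b²·Var[A] + 2ab·Cov[S, A] with a = 1.9, b = -6.
Independence gives Cov[S, A] = 0.
= 1.9²·94 + (-6)²·17.2 + 2·1.9·(-6)·0
= 339.34 + 619.2 + 0 = 958.54.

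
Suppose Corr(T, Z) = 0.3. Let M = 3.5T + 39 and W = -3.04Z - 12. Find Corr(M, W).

Corr(M, W) = -0.3

Linear rescalings preserve |correlation|; the slopes 3.5 and -3.04 have opposite signs, so the correlation flips sign: Corr(M, W) = −Corr(T, Z) = -0.3.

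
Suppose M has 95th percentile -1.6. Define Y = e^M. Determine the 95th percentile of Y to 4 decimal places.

e^M is increasing, so P_{95}(Y) = g(P_{95}(M)) ≈ 0.2019.

95th percentile of Y = 0.2019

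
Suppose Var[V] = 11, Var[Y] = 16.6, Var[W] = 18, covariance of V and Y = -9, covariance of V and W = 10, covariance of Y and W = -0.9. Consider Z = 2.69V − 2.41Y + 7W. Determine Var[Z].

Var[Z] = a²·Var[V] + b²·Var[Y] + c²·Var[W] + 2ab·covariance of V and Y + 2ac·covariance of V and W + 2bc·covariance of Y and W, with a = 2.69, b = -2.41, c = 7.
= 79.5971 + 96.41446 + 882 + 116.6922 + 376.6 + 30.366
= 1581.66976.

Var[Z] = 1581.66976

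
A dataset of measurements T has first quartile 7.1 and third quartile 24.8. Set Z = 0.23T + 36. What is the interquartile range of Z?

IQR of T = Q3 − Q1 = 24.8 − 7.1 = 17.7.
Under Z = aT + b, IQR(Z) = |a|·IQR(T) = |0.23|·17.7 = 4.071 (shifts cancel; spread scales by |a|).

IQR(Z) = 4.071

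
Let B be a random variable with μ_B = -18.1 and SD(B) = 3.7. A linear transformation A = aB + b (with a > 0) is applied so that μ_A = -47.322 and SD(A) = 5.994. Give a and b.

a = 1.62, b = -18

SD(A) = a·SD(B) (a > 0), so a = 5.994/3.7 = 1.62.
μ_A = a·μ_B + b, so b = -47.322 − 1.62·(-18.1) = -18.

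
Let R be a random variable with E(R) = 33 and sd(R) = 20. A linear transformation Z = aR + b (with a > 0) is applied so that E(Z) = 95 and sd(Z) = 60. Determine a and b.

a = 3, b = -4

sd(Z) = a·sd(R) (a > 0), so a = 60/20 = 3.
E(Z) = a·E(R) + b, so b = 95 − 3·33 = -4.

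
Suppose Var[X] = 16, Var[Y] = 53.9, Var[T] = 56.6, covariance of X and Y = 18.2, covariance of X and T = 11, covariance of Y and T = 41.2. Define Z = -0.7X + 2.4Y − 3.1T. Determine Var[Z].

Var[Z] = 235.762

Var[Z] = a²·Var[X] + b²·Var[Y] + c²·Var[T] + 2ab·covariance of X and Y + 2ac·covariance of X and T + 2bc·covariance of Y and T, with a = -0.7, b = 2.4, c = -3.1.
= 7.84 + 310.464 + 543.926 + (-61.152) + 47.74 + (-613.056)
= 235.762.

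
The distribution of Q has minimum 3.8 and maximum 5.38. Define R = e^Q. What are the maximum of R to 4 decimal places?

e^Q is increasing on this domain, so max(R) comes from max(Q) = 5.38: max(R) = exp(5.38) ≈ 217.0223.

max(R) = 217.0223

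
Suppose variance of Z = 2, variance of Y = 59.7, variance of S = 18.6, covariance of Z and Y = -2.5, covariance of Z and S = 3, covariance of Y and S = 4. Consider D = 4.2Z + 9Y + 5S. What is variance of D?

variance of D = 5632.98

variance of D = a²·variance of Z + b²·variance of Y + c²·variance of S + 2ab·covariance of Z and Y + 2ac·covariance of Z and S + 2bc·covariance of Y and S, with a = 4.2, b = 9, c = 5.
= 35.28 + 4835.7 + 465 + (-189) + 126 + 360
= 5632.98.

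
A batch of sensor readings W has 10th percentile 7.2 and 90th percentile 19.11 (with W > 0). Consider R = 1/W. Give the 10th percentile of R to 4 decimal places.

1/W is decreasing on W > 0, so percentile order reverses: P_{10}(R) uses P_{90}(W) = 19.11.
P_{10}(R) = 1/19.11 ≈ 0.0523.

10th percentile of R = 0.0523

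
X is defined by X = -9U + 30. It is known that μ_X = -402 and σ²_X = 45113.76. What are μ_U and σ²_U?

From X = -9U + 30: μ_X = a·μ_U + b, so μ_U = (μ_X − b)/a = (-402 − 30)/(-9) = 48.
σ²_X = a²·σ²_U, so σ²_U = 45113.76/(-9)² = 556.96.

μ_U = 48, σ²_U = 556.96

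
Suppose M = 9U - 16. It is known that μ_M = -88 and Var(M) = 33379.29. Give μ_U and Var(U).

μ_U = -8, Var(U) = 412.09

From M = 9U - 16: μ_M = a·μ_U + b, so μ_U = (μ_M − b)/a = (-88 − (-16))/9 = -8.
Var(M) = a²·Var(U), so Var(U) = 33379.29/9² = 412.09.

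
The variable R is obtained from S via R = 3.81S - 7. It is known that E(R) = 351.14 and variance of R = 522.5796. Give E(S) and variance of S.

E(S) = 94, variance of S = 36

From R = 3.81S - 7: E(R) = a·E(S) + b, so E(S) = (E(R) − b)/a = (351.14 − (-7))/3.81 = 94.
variance of R = a²·variance of S, so variance of S = 522.5796/3.81² = 36.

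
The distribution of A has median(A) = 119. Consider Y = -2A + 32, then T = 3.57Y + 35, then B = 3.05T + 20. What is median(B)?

median(B) = -2116.281

median(Y) = (-2)·119 + 32 = -206.
median(T) = 3.57·(-206) + 35 = -700.42.
median(B) = 3.05·(-700.42) + 20 = -2116.281.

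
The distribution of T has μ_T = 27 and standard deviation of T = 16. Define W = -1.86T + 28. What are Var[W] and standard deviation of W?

W = -1.86T + 28 is linear with a = -1.86, b = 28.
Var[T] = 16² = 256.
Var[W] = a²·Var[T] = (-1.86)²·256 = 885.6576 (the additive constant 28 does not affect variance).
standard deviation of W = |a|·standard deviation of T = |-1.86|·16 = 29.76.

Var[W] = 885.6576, standard deviation of W = 29.76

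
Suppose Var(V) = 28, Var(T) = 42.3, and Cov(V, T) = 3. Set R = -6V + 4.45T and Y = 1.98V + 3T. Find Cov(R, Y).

Cov(R, Y) = 204.498

By bilinearity, Cov(R, Y) = ac·Var(V) + bd·Var(T) + (ad+bc)·Cov(V, T), with a=-6, b=4.45, c=1.98, d=3.
ac·Var(V) = (-6)·1.98·28 = -332.64
bd·Var(T) = 4.45·3·42.3 = 564.705
(ad+bc)·Cov(V, T) = (-9.189)·3 = -27.567
Cov(R, Y) = -332.64 + 564.705 + (-27.567) = 204.498.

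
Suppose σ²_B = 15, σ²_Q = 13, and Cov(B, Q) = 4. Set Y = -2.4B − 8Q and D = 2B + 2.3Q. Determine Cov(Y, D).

By bilinearity, Cov(Y, D) = ac·σ²_B + bd·σ²_Q + (ad+bc)·Cov(B, Q), with a=-2.4, b=-8, c=2, d=2.3.
ac·σ²_B = (-2.4)·2·15 = -72
bd·σ²_Q = (-8)·2.3·13 = -239.2
(ad+bc)·Cov(B, Q) = (-21.52)·4 = -86.08
Cov(Y, D) = -72 + (-239.2) + (-86.08) = -397.28.

Cov(Y, D) = -397.28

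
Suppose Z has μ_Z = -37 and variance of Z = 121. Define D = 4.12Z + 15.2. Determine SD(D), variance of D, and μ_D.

SD(D) = 45.32, variance of D = 2053.9024, μ_D = -137.24

D = 4.12Z + 15.2 is linear with a = 4.12, b = 15.2.
SD(Z) = √121 = 11.
SD(D) = |a|·SD(Z) = |4.12|·11 = 45.32.
variance of D = a²·variance of Z = 4.12²·121 = 2053.9024 (the additive constant 15.2 does not affect variance).
μ_D = a·μ_Z + b = 4.12·(-37) + 15.2 = -137.24.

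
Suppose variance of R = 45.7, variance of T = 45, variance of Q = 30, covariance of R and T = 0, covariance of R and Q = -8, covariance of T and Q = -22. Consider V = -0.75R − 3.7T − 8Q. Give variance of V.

variance of V = a²·variance of R + b²·variance of T + c²·variance of Q + 2ab·covariance of R and T + 2ac·covariance of R and Q + 2bc·covariance of T and Q, with a = -0.75, b = -3.7, c = -8.
= 25.70625 + 616.05 + 1920 + 0 + (-96) + (-1302.4)
= 1163.35625.

variance of V = 1163.35625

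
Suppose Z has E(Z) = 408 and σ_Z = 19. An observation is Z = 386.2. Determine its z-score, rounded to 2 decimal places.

z = -1.15

z = (Z − E(Z)) / σ_Z = (386.2 − 408) / 19 ≈ -1.15.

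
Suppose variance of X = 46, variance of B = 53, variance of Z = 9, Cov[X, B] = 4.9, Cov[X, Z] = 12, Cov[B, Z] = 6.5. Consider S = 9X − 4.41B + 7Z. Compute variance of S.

variance of S = a²·variance of X + b²·variance of B + c²·variance of Z + 2ab·Cov[X, B] + 2ac·Cov[X, Z] + 2bc·Cov[B, Z], with a = 9, b = -4.41, c = 7.
= 3726 + 1030.7493 + 441 + (-388.962) + 1512 + (-401.31)
= 5919.4773.

variance of S = 5919.4773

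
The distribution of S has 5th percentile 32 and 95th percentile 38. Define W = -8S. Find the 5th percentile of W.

Since a = -8 < 0 the transformation is decreasing, reversing order: the 5th percentile of W corresponds to the 95th percentile of S.
So P_{5}(W) = a·P_{95}(S) + b = (-8)·38 = -304.

5th percentile of W = -304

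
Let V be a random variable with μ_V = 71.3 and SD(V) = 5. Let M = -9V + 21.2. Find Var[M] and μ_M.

M = -9V + 21.2 is linear with a = -9, b = 21.2.
Var[V] = 5² = 25.
Var[M] = a²·Var[V] = (-9)²·25 = 2025 (the additive constant 21.2 does not affect variance).
μ_M = a·μ_V + b = (-9)·71.3 + 21.2 = -620.5.

Var[M] = 2025, μ_M = -620.5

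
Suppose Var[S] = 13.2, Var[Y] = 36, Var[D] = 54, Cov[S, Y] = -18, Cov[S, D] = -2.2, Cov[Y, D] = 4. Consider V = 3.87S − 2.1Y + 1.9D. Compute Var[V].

Var[V] = 779.69388

Var[V] = a²·Var[S] + b²·Var[Y] + c²·Var[D] + 2ab·Cov[S, Y] + 2ac·Cov[S, D] + 2bc·Cov[Y, D], with a = 3.87, b = -2.1, c = 1.9.
= 197.69508 + 158.76 + 194.94 + 292.572 + (-32.3532) + (-31.92)
= 779.69388.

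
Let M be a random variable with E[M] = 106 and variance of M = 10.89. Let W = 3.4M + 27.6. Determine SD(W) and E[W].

W = 3.4M + 27.6 is linear with a = 3.4, b = 27.6.
SD(M) = √10.89 = 3.3.
SD(W) = |a|·SD(M) = |3.4|·3.3 = 11.22.
E[W] = a·E[M] + b = 3.4·106 + 27.6 = 388.

SD(W) = 11.22, E[W] = 388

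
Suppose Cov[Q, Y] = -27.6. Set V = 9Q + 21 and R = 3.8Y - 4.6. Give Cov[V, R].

Cov[V, R] = a·c·Cov[Q, Y] = 9·3.8·(-27.6) = -943.92. Additive constants drop out.

Cov[V, R] = -943.92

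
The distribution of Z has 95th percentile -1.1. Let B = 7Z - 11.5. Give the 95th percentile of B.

95th percentile of B = -19.2

Since a = 7 > 0 the transformation is increasing, so the 95th percentile of B = a·(P_{95} of Z) + b = 7·(-1.1) + (-11.5) = -19.2.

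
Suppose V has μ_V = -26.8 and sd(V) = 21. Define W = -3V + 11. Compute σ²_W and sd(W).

W = -3V + 11 is linear with a = -3, b = 11.
σ²_V = 21² = 441.
σ²_W = a²·σ²_V = (-3)²·441 = 3969 (the additive constant 11 does not affect variance).
sd(W) = |a|·sd(V) = |-3|·21 = 63.

σ²_W = 3969, sd(W) = 63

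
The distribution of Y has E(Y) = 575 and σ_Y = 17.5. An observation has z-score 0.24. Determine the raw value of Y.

Y = 579.2

Y = E(Y) + z·σ_Y = 575 + 0.24·17.5 = 579.2.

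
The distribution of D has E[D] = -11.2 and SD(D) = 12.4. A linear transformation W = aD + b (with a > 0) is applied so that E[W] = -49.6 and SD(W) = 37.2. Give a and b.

a = 3, b = -16

SD(W) = a·SD(D) (a > 0), so a = 37.2/12.4 = 3.
E[W] = a·E[D] + b, so b = -49.6 − 3·(-11.2) = -16.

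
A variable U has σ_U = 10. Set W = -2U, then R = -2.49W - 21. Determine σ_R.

σ_W = |-2|·10 = 20.
σ_R = |-2.49|·20 = 49.8.

σ_R = 49.8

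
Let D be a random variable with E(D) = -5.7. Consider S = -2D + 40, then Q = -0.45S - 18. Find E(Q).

E(Q) = -41.13

E(S) = (-2)·(-5.7) + 40 = 51.4.
E(Q) = (-0.45)·51.4 + (-18) = -41.13.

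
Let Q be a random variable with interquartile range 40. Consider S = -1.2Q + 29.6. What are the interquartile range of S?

Under S = aQ + b, IQR(S) = |a|·IQR(Q) = |-1.2|·40 = 48 (shifts cancel; spread scales by |a|).

IQR(S) = 48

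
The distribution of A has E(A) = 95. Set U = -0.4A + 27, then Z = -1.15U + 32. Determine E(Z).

E(Z) = 44.65

E(U) = (-0.4)·95 + 27 = -11.
E(Z) = (-1.15)·(-11) + 32 = 44.65.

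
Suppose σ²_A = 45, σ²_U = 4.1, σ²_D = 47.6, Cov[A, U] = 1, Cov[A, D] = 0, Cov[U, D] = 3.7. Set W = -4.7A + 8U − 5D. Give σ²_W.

σ²_W = 2075.25

σ²_W = a²·σ²_A + b²·σ²_U + c²·σ²_D + 2ab·Cov[A, U] + 2ac·Cov[A, D] + 2bc·Cov[U, D], with a = -4.7, b = 8, c = -5.
= 994.05 + 262.4 + 1190 + (-75.2) + 0 + (-296)
= 2075.25.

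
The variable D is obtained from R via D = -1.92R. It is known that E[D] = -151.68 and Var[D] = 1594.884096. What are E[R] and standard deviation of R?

E[R] = 79, standard deviation of R = 20.8

From D = -1.92R: E[D] = a·E[R] + b, so E[R] = (E[D] − b)/a = (-151.68 − 0)/(-1.92) = 79.
standard deviation of D = √1594.884096 = 39.936.
standard deviation of D = |a|·standard deviation of R, so standard deviation of R = 39.936/|-1.92| = 20.8.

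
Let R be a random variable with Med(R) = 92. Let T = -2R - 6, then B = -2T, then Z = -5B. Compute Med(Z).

Med(Z) = -1900

Med(T) = (-2)·92 + (-6) = -190.
Med(B) = (-2)·(-190) = 380.
Med(Z) = (-5)·380 = -1900.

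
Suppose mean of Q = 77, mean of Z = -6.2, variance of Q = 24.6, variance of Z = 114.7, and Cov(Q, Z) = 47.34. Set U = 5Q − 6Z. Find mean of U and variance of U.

mean of U = 422.2, variance of U = 1903.8

mean of U = 5·mean of Q + (-6)·mean of Z = 5·77 + (-6)·(-6.2) = 422.2.
variance of U = a²·variance of Q + b²·variance of Z + 2ab·Cov(Q, Z) with a = 5, b = -6.
= 5²·24.6 + (-6)²·114.7 + 2·5·(-6)·47.34
= 615 + 4129.2 + (-2840.4) = 1903.8.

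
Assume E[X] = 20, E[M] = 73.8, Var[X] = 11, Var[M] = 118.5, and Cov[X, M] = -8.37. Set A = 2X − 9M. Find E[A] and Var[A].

E[A] = -624.2, Var[A] = 9943.82

E[A] = 2·E[X] + (-9)·E[M] = 2·20 + (-9)·73.8 = -624.2.
Var[A] = a²·Var[X] + b²·Var[M] + 2ab·Cov[X, M] with a = 2, b = -9.
= 2²·11 + (-9)²·118.5 + 2·2·(-9)·(-8.37)
= 44 + 9598.5 + 301.32 = 9943.82.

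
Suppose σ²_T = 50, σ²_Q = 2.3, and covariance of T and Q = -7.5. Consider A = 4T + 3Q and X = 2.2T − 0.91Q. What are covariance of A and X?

By bilinearity, covariance of A and X = ac·σ²_T + bd·σ²_Q + (ad+bc)·covariance of T and Q, with a=4, b=3, c=2.2, d=-0.91.
ac·σ²_T = 4·2.2·50 = 440
bd·σ²_Q = 3·(-0.91)·2.3 = -6.279
(ad+bc)·covariance of T and Q = (2.96)·(-7.5) = -22.2
covariance of A and X = 440 + (-6.279) + (-22.2) = 411.521.

covariance of A and X = 411.521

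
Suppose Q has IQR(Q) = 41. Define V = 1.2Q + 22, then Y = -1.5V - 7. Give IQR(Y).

IQR(Y) = 73.8

IQR(V) = |1.2|·41 = 49.2.
IQR(Y) = |-1.5|·49.2 = 73.8.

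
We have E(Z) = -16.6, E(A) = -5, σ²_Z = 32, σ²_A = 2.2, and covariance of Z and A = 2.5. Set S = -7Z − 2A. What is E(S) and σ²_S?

E(S) = (-7)·E(Z) + (-2)·E(A) = (-7)·(-16.6) + (-2)·(-5) = 126.2.
σ²_S = a²·σ²_Z + b²·σ²_A + 2ab·covariance of Z and A with a = -7, b = -2.
= (-7)²·32 + (-2)²·2.2 + 2·(-7)·(-2)·2.5
= 1568 + 8.8 + 70 = 1646.8.

E(S) = 126.2, σ²_S = 1646.8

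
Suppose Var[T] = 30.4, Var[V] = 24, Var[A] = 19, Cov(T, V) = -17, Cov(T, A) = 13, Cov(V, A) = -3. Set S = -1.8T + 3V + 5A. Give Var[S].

Var[S] = 649.096

Var[S] = a²·Var[T] + b²·Var[V] + c²·Var[A] + 2ab·Cov(T, V) + 2ac·Cov(T, A) + 2bc·Cov(V, A), with a = -1.8, b = 3, c = 5.
= 98.496 + 216 + 475 + 183.6 + (-234) + (-90)
= 649.096.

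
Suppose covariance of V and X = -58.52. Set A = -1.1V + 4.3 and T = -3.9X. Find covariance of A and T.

covariance of A and T = -251.0508

covariance of A and T = a·c·covariance of V and X = (-1.1)·(-3.9)·(-58.52) = -251.0508. Additive constants drop out.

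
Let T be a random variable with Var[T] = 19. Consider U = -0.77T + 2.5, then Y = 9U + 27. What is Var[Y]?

Var[U] = (-0.77)²·19 = 11.2651.
Var[Y] = 9²·11.2651 = 912.4731.

Var[Y] = 912.4731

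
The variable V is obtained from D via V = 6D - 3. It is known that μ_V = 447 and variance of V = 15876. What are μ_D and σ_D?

From V = 6D - 3: μ_V = a·μ_D + b, so μ_D = (μ_V − b)/a = (447 − (-3))/6 = 75.
σ_V = √15876 = 126.
σ_V = |a|·σ_D, so σ_D = 126/|6| = 21.

μ_D = 75, σ_D = 21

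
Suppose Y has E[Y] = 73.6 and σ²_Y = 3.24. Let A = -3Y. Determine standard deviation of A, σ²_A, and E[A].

A = -3Y is linear with a = -3, b = 0.
standard deviation of Y = √3.24 = 1.8.
standard deviation of A = |a|·standard deviation of Y = |-3|·1.8 = 5.4.
σ²_A = a²·σ²_Y = (-3)²·3.24 = 29.16.
E[A] = a·E[Y] + b = (-3)·73.6 = -220.8.

standard deviation of A = 5.4, σ²_A = 29.16, E[A] = -220.8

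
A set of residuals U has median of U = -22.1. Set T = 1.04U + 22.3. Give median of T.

A linear map preserves order up to sign, so median of T = a·median of U + b = 1.04·(-22.1) + 22.3 = -0.684.

median of T = -0.684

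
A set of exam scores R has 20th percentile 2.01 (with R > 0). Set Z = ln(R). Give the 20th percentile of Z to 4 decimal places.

20th percentile of Z = 0.6981

ln(R) is increasing, so P_{20}(Z) = g(P_{20}(R)) ≈ 0.6981.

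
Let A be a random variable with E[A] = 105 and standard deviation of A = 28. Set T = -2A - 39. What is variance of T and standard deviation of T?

variance of T = 3136, standard deviation of T = 56

T = -2A - 39 is linear with a = -2, b = -39.
variance of A = 28² = 784.
variance of T = a²·variance of A = (-2)²·784 = 3136 (the additive constant -39 does not affect variance).
standard deviation of T = |a|·standard deviation of A = |-2|·28 = 56.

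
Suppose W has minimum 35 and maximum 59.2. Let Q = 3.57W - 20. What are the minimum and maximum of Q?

a = 3.57 > 0, so min(Q) = a·min(W)+b = 3.57·35 + (-20) = 104.95 and max(Q) = 3.57·59.2 + (-20) = 191.344.

min(Q) = 104.95, max(Q) = 191.344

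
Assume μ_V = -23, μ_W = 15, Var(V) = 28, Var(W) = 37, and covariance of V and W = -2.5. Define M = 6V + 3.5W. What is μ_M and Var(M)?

μ_M = 6·μ_V + 3.5·μ_W = 6·(-23) + 3.5·15 = -85.5.
Var(M) = a²·Var(V) + b²·Var(W) + 2ab·covariance of V and W with a = 6, b = 3.5.
= 6²·28 + 3.5²·37 + 2·6·3.5·(-2.5)
= 1008 + 453.25 + (-105) = 1356.25.

μ_M = -85.5, Var(M) = 1356.25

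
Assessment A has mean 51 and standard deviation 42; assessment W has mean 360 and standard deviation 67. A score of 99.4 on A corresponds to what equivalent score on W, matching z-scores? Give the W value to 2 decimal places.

W = 437.21

z = (99.4 − 51)/42 ≈ 1.1524.
W = 360 + z·67 = 360 + (99.4 − 51)·67/42 ≈ 437.21.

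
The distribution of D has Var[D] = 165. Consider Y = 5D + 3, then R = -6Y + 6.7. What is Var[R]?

Var[R] = 148500

Var[Y] = 5²·165 = 4125.
Var[R] = (-6)²·4125 = 148500.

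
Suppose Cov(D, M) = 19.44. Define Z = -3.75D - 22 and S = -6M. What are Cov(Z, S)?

Cov(Z, S) = 437.4

Cov(Z, S) = a·c·Cov(D, M) = (-3.75)·(-6)·19.44 = 437.4. Additive constants drop out.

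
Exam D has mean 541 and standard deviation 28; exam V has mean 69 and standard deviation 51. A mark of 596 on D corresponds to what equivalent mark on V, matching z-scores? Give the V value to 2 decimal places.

V = 169.18

z = (596 − 541)/28 ≈ 1.9643.
V = 69 + z·51 = 69 + (596 − 541)·51/28 ≈ 169.18.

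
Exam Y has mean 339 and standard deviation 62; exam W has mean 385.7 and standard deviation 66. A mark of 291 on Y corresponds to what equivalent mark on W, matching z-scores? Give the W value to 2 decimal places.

z = (291 − 339)/62 ≈ -0.7742.
W = 385.7 + z·66 = 385.7 + (291 − 339)·66/62 ≈ 334.60.

W = 334.60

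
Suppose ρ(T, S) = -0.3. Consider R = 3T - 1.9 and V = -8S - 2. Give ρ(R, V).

Linear rescalings preserve |correlation|; the slopes 3 and -8 have opposite signs, so the correlation flips sign: ρ(R, V) = −ρ(T, S) = 0.3.

ρ(R, V) = 0.3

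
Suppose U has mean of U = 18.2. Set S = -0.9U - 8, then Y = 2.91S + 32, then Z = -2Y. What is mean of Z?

mean of S = (-0.9)·18.2 + (-8) = -24.38.
mean of Y = 2.91·(-24.38) + 32 = -38.9458.
mean of Z = (-2)·(-38.9458) = 77.8916.

mean of Z = 77.8916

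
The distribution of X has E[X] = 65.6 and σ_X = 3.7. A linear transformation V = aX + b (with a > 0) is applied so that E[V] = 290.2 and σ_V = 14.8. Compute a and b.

σ_V = a·σ_X (a > 0), so a = 14.8/3.7 = 4.
E[V] = a·E[X] + b, so b = 290.2 − 4·65.6 = 27.8.

a = 4, b = 27.8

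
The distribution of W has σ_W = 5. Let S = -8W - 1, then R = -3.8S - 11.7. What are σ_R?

σ_S = |-8|·5 = 40.
σ_R = |-3.8|·40 = 152.

σ_R = 152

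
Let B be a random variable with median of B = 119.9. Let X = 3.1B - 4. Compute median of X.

median of X = 367.69

A linear map preserves order up to sign, so median of X = a·median of B + b = 3.1·119.9 + (-4) = 367.69.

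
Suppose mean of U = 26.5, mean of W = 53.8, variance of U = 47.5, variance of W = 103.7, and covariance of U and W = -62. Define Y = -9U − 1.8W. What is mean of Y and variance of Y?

mean of Y = (-9)·mean of U + (-1.8)·mean of W = (-9)·26.5 + (-1.8)·53.8 = -335.34.
variance of Y = a²·variance of U + b²·variance of W + 2ab·covariance of U and W with a = -9, b = -1.8.
= (-9)²·47.5 + (-1.8)²·103.7 + 2·(-9)·(-1.8)·(-62)
= 3847.5 + 335.988 + (-2008.8) = 2174.688.

mean of Y = -335.34, variance of Y = 2174.688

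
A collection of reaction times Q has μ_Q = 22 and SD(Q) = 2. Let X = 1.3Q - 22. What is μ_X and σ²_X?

μ_X = 6.6, σ²_X = 6.76

X = 1.3Q - 22 is linear with a = 1.3, b = -22.
μ_X = a·μ_Q + b = 1.3·22 + (-22) = 6.6.
σ²_Q = 2² = 4.
σ²_X = a²·σ²_Q = 1.3²·4 = 6.76 (the additive constant -22 does not affect variance).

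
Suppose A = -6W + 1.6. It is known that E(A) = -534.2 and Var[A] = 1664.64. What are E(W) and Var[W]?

E(W) = 89.3, Var[W] = 46.24

From A = -6W + 1.6: E(A) = a·E(W) + b, so E(W) = (E(A) − b)/a = (-534.2 − 1.6)/(-6) = 89.3.
Var[A] = a²·Var[W], so Var[W] = 1664.64/(-6)² = 46.24.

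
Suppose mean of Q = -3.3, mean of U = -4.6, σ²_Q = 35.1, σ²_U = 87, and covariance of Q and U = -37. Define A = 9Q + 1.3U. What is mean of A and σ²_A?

mean of A = -35.68, σ²_A = 2124.33

mean of A = 9·mean of Q + 1.3·mean of U = 9·(-3.3) + 1.3·(-4.6) = -35.68.
σ²_A = a²·σ²_Q + b²·σ²_U + 2ab·covariance of Q and U with a = 9, b = 1.3.
= 9²·35.1 + 1.3²·87 + 2·9·1.3·(-37)
= 2843.1 + 147.03 + (-865.8) = 2124.33.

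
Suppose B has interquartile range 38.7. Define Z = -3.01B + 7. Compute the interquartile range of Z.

Under Z = aB + b, IQR(Z) = |a|·IQR(B) = |-3.01|·38.7 = 116.487 (shifts cancel; spread scales by |a|).

IQR(Z) = 116.487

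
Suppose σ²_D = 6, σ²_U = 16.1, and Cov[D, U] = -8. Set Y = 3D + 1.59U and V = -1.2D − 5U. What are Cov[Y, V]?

Cov[Y, V] = -14.331

By bilinearity, Cov[Y, V] = ac·σ²_D + bd·σ²_U + (ad+bc)·Cov[D, U], with a=3, b=1.59, c=-1.2, d=-5.
ac·σ²_D = 3·(-1.2)·6 = -21.6
bd·σ²_U = 1.59·(-5)·16.1 = -127.995
(ad+bc)·Cov[D, U] = (-16.908)·(-8) = 135.264
Cov[Y, V] = -21.6 + (-127.995) + 135.264 = -14.331.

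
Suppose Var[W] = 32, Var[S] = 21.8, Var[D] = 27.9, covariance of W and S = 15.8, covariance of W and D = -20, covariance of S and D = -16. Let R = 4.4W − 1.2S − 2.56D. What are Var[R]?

Var[R] = a²·Var[W] + b²·Var[S] + c²·Var[D] + 2ab·covariance of W and S + 2ac·covariance of W and D + 2bc·covariance of S and D, with a = 4.4, b = -1.2, c = -2.56.
= 619.52 + 31.392 + 182.84544 + (-166.848) + 450.56 + (-98.304)
= 1019.16544.

Var[R] = 1019.16544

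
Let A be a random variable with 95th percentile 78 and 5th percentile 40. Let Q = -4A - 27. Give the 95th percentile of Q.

95th percentile of Q = -187

Since a = -4 < 0 the transformation is decreasing, reversing order: the 95th percentile of Q corresponds to the 5th percentile of A.
So P_{95}(Q) = a·P_{5}(A) + b = (-4)·40 + (-27) = -187.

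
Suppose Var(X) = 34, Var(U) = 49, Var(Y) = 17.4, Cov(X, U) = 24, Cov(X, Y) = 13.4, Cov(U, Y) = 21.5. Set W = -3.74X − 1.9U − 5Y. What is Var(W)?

Var(W) = a²·Var(X) + b²·Var(U) + c²·Var(Y) + 2ab·Cov(X, U) + 2ac·Cov(X, Y) + 2bc·Cov(U, Y), with a = -3.74, b = -1.9, c = -5.
= 475.5784 + 176.89 + 435 + 341.088 + 501.16 + 408.5
= 2338.2164.

Var(W) = 2338.2164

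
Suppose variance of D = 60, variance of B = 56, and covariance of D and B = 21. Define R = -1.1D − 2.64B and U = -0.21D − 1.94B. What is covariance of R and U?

covariance of R and U = 357.126

By bilinearity, covariance of R and U = ac·variance of D + bd·variance of B + (ad+bc)·covariance of D and B, with a=-1.1, b=-2.64, c=-0.21, d=-1.94.
ac·variance of D = (-1.1)·(-0.21)·60 = 13.86
bd·variance of B = (-2.64)·(-1.94)·56 = 286.8096
(ad+bc)·covariance of D and B = (2.6884)·21 = 56.4564
covariance of R and U = 13.86 + 286.8096 + 56.4564 = 357.126.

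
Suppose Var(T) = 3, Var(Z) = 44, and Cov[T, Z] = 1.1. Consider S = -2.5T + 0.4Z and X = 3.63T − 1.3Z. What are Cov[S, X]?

Cov[S, X] = -44.9328

By bilinearity, Cov[S, X] = ac·Var(T) + bd·Var(Z) + (ad+bc)·Cov[T, Z], with a=-2.5, b=0.4, c=3.63, d=-1.3.
ac·Var(T) = (-2.5)·3.63·3 = -27.225
bd·Var(Z) = 0.4·(-1.3)·44 = -22.88
(ad+bc)·Cov[T, Z] = (4.702)·1.1 = 5.1722
Cov[S, X] = -27.225 + (-22.88) + 5.1722 = -44.9328.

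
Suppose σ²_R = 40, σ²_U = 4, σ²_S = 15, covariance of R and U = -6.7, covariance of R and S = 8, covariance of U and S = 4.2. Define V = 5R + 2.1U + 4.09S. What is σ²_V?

σ²_V = a²·σ²_R + b²·σ²_U + c²·σ²_S + 2ab·covariance of R and U + 2ac·covariance of R and S + 2bc·covariance of U and S, with a = 5, b = 2.1, c = 4.09.
= 1000 + 17.64 + 250.9215 + (-140.7) + 327.2 + 72.1476
= 1527.2091.

σ²_V = 1527.2091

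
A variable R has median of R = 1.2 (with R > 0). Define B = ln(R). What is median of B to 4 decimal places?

median of B = 0.1823

ln(R) is monotone on this domain, so median of B = ln(1.2) ≈ 0.1823.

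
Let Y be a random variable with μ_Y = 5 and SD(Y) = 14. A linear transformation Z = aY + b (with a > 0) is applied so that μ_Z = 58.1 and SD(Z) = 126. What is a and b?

SD(Z) = a·SD(Y) (a > 0), so a = 126/14 = 9.
μ_Z = a·μ_Y + b, so b = 58.1 − 9·5 = 13.1.

a = 9, b = 13.1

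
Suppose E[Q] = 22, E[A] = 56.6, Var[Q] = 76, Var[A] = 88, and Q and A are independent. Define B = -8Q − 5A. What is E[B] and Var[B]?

E[B] = (-8)·E[Q] + (-5)·E[A] = (-8)·22 + (-5)·56.6 = -459.
Var[B] = a²·Var[Q] + b²·Var[A] + 2ab·covariance of Q and A with a = -8, b = -5.
Independence gives covariance of Q and A = 0.
= (-8)²·76 + (-5)²·88 + 2·(-8)·(-5)·0
= 4864 + 2200 + 0 = 7064.

E[B] = -459, Var[B] = 7064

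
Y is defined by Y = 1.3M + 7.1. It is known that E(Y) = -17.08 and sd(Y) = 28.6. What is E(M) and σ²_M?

E(M) = -18.6, σ²_M = 484

From Y = 1.3M + 7.1: E(Y) = a·E(M) + b, so E(M) = (E(Y) − b)/a = (-17.08 − 7.1)/1.3 = -18.6.
σ²_Y = 28.6² = 817.96.
σ²_Y = a²·σ²_M, so σ²_M = 817.96/1.3² = 484.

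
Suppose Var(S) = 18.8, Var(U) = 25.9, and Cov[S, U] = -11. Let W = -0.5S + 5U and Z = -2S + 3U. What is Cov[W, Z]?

By bilinearity, Cov[W, Z] = ac·Var(S) + bd·Var(U) + (ad+bc)·Cov[S, U], with a=-0.5, b=5, c=-2, d=3.
ac·Var(S) = (-0.5)·(-2)·18.8 = 18.8
bd·Var(U) = 5·3·25.9 = 388.5
(ad+bc)·Cov[S, U] = (-11.5)·(-11) = 126.5
Cov[W, Z] = 18.8 + 388.5 + 126.5 = 533.8.

Cov[W, Z] = 533.8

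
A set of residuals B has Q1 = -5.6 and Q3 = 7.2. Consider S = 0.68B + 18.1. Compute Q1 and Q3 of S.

a = 0.68 > 0: Q1(S) = a·Q1(B)+b = 14.292, Q3(S) = a·Q3(B)+b = 22.996.

Q1(S) = 14.292, Q3(S) = 22.996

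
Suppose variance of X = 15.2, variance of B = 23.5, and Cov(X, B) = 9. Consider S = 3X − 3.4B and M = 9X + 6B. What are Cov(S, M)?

By bilinearity, Cov(S, M) = ac·variance of X + bd·variance of B + (ad+bc)·Cov(X, B), with a=3, b=-3.4, c=9, d=6.
ac·variance of X = 3·9·15.2 = 410.4
bd·variance of B = (-3.4)·6·23.5 = -479.4
(ad+bc)·Cov(X, B) = (-12.6)·9 = -113.4
Cov(S, M) = 410.4 + (-479.4) + (-113.4) = -182.4.

Cov(S, M) = -182.4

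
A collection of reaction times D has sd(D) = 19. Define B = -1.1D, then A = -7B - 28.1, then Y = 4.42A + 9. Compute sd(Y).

sd(B) = |-1.1|·19 = 20.9.
sd(A) = |-7|·20.9 = 146.3.
sd(Y) = |4.42|·146.3 = 646.646.

sd(Y) = 646.646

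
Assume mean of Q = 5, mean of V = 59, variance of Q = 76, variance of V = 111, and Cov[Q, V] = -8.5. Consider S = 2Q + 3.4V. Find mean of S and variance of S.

mean of S = 2·mean of Q + 3.4·mean of V = 2·5 + 3.4·59 = 210.6.
variance of S = a²·variance of Q + b²·variance of V + 2ab·Cov[Q, V] with a = 2, b = 3.4.
= 2²·76 + 3.4²·111 + 2·2·3.4·(-8.5)
= 304 + 1283.16 + (-115.6) = 1471.56.

mean of S = 210.6, variance of S = 1471.56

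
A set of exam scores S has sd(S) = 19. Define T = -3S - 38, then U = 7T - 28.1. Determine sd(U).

sd(T) = |-3|·19 = 57.
sd(U) = |7|·57 = 399.

sd(U) = 399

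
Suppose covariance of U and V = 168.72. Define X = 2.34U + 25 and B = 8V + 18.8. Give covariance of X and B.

covariance of X and B = a·c·covariance of U and V = 2.34·8·168.72 = 3158.4384. Additive constants drop out.

covariance of X and B = 3158.4384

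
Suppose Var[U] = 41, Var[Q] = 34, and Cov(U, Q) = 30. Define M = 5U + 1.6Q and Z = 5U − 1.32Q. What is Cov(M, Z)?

By bilinearity, Cov(M, Z) = ac·Var[U] + bd·Var[Q] + (ad+bc)·Cov(U, Q), with a=5, b=1.6, c=5, d=-1.32.
ac·Var[U] = 5·5·41 = 1025
bd·Var[Q] = 1.6·(-1.32)·34 = -71.808
(ad+bc)·Cov(U, Q) = (1.4)·30 = 42
Cov(M, Z) = 1025 + (-71.808) + 42 = 995.192.

Cov(M, Z) = 995.192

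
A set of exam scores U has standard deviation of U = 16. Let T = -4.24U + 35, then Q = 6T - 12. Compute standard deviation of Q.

standard deviation of Q = 407.04

standard deviation of T = |-4.24|·16 = 67.84.
standard deviation of Q = |6|·67.84 = 407.04.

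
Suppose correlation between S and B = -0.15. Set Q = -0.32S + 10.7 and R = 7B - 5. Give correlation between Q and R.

correlation between Q and R = 0.15

Linear rescalings preserve |correlation|; the slopes -0.32 and 7 have opposite signs, so the correlation flips sign: correlation between Q and R = −correlation between S and B = 0.15.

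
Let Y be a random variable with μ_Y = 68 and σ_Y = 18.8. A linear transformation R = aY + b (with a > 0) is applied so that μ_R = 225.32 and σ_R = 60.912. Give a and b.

σ_R = a·σ_Y (a > 0), so a = 60.912/18.8 = 3.24.
μ_R = a·μ_Y + b, so b = 225.32 − 3.24·68 = 5.

a = 3.24, b = 5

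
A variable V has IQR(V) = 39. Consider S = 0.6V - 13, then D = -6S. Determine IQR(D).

IQR(S) = |0.6|·39 = 23.4.
IQR(D) = |-6|·23.4 = 140.4.

IQR(D) = 140.4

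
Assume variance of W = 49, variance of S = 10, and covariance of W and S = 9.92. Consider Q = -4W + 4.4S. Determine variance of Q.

variance of Q = 628.416

variance of Q = a²·variance of W + b²·variance of S + 2ab·covariance of W and S with a = -4, b = 4.4.
= (-4)²·49 + 4.4²·10 + 2·(-4)·4.4·9.92
= 784 + 193.6 + (-349.184) = 628.416.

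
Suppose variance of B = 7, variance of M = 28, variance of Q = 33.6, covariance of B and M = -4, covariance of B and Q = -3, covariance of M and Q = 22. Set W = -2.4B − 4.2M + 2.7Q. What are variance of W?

variance of W = 238.464

variance of W = a²·variance of B + b²·variance of M + c²·variance of Q + 2ab·covariance of B and M + 2ac·covariance of B and Q + 2bc·covariance of M and Q, with a = -2.4, b = -4.2, c = 2.7.
= 40.32 + 493.92 + 244.944 + (-80.64) + 38.88 + (-498.96)
= 238.464.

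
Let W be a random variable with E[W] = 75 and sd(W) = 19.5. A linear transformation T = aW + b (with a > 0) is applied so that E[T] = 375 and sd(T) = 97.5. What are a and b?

sd(T) = a·sd(W) (a > 0), so a = 97.5/19.5 = 5.
E[T] = a·E[W] + b, so b = 375 − 5·75 = 0.

a = 5, b = 0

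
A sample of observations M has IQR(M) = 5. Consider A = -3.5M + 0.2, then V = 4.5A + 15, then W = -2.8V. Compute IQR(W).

IQR(W) = 220.5

IQR(A) = |-3.5|·5 = 17.5.
IQR(V) = |4.5|·17.5 = 78.75.
IQR(W) = |-2.8|·78.75 = 220.5.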